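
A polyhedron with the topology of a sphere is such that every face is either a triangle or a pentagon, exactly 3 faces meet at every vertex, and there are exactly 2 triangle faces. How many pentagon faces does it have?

6

Let x be the number of pentagons; then F = 2 + x.
Edge–face incidences: 2E = 3·2 + 5·x = 6 + 5x.
Every vertex has degree 3, so 3V = 2E.
Euler: V − E + F = 2 ⇒ (2E)/3 − E + (2 + x) = 2.
Multiply by 6: 2·(2E) − 3·(2E) + 6·(2 + x) = 12, i.e. 12 + 6x − (6 + 5x) = 12.
Collecting terms: x + 6 = 12, so x = 6.
Then 2E = 6 + 5·6 = 36, so E = 18, V = 2E/3 = 12, F = 2 + 6 = 8.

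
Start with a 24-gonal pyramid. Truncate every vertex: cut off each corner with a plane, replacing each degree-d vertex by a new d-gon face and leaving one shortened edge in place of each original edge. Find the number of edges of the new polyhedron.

The base solid has V = 25, E = 48, F = 25.
Truncation replaces each original edge-end by a new vertex, so V′ = 2E = 96.
Each original edge survives, and each old vertex of degree d contributes d new edges; summing degrees gives Σd = 2E, so E′ = E + 2E = 3E = 144.
Each original face survives and each original vertex becomes one new face: F′ = F + V = 50.

144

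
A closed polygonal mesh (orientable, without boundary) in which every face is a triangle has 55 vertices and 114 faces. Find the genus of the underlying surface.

2

Every face is a triangle, so 2E = 3·114 = 342, giving E = 171.
χ = V − E + F = 55 − 171 + 114 = -2.
For a closed orientable surface χ = 2 − 2g, so g = (2 − (-2))/2 = 2.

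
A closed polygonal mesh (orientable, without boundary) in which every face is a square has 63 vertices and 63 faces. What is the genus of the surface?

Every face is a square, so 2E = 4·63 = 252, giving E = 126.
χ = V − E + F = 63 − 126 + 63 = 0.
For a closed orientable surface χ = 2 − 2g, so g = (2 − (0))/2 = 1.

1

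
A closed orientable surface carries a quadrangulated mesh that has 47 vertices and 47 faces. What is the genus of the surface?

Every face is a square, so 2E = 4·47 = 188, giving E = 94.
χ = V − E + F = 47 − 94 + 47 = 0.
For a closed orientable surface χ = 2 − 2g, so g = (2 − (0))/2 = 1.

1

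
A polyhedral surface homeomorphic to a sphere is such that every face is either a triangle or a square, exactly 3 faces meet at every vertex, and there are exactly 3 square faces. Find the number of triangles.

2

Let x be the number of triangles; then F = 3 + x.
Edge–face incidences: 2E = 4·3 + 3·x = 12 + 3x.
Every vertex has degree 3, so 3V = 2E.
Euler: V − E + F = 2 ⇒ (2E)/3 − E + (3 + x) = 2.
Multiply by 6: 2·(2E) − 3·(2E) + 6·(3 + x) = 12, i.e. 18 + 6x − (12 + 3x) = 12.
Collecting terms: 3x + 6 = 12, so 3x = 6, so x = 2.
Then 2E = 12 + 3·2 = 18, so E = 9, V = 2E/3 = 6, F = 3 + 2 = 5.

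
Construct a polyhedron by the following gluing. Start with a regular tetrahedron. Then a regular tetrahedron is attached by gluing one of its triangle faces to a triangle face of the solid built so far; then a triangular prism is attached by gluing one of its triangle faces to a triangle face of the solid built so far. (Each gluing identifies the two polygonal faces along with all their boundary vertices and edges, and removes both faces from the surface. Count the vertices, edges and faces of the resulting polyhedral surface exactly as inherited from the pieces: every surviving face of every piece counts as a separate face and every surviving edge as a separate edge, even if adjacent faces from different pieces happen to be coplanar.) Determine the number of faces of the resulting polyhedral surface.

A regular tetrahedron: V=4, E=6, F=4.
Attach a regular tetrahedron (V=4, E=6, F=4) along a 3-gon: merge 3 vertices and 3 edges, delete both glued faces → V=5, E=9, F=6.
Attach a triangular prism (V=6, E=9, F=5) along a 3-gon: merge 3 vertices and 3 edges, delete both glued faces → V=8, E=15, F=9.
Check: V − E + F = 8 − 15 + 9 = 2.

9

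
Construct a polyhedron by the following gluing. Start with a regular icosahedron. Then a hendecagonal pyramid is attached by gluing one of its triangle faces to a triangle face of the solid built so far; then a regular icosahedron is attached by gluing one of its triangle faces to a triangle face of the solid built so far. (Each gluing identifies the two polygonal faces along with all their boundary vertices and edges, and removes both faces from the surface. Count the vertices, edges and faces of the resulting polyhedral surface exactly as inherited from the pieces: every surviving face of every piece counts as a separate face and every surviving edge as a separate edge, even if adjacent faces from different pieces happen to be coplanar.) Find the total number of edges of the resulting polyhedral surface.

A regular icosahedron: V=12, E=30, F=20.
Attach a hendecagonal pyramid (V=12, E=22, F=12) along a 3-gon: merge 3 vertices and 3 edges, delete both glued faces → V=21, E=49, F=30.
Attach a regular icosahedron (V=12, E=30, F=20) along a 3-gon: merge 3 vertices and 3 edges, delete both glued faces → V=30, E=76, F=48.
Check: V − E + F = 30 − 76 + 48 = 2.

76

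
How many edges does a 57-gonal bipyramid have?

171

A bipyramid over an n-gon has 2n triangular faces and n + 2 vertices: V = 57 + 2 = 59, E = 3·57 = 171, F = 2·57 = 114.
Check: V − E + F = 59 − 171 + 114 = 2.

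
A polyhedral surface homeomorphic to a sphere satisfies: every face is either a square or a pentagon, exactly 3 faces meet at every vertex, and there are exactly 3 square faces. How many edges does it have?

Let x be the number of pentagons; then F = 3 + x.
Edge–face incidences: 2E = 4·3 + 5·x = 12 + 5x.
Every vertex has degree 3, so 3V = 2E.
Euler: V − E + F = 2 ⇒ (2E)/3 − E + (3 + x) = 2.
Multiply by 6: 2·(2E) − 3·(2E) + 6·(3 + x) = 12, i.e. 18 + 6x − (12 + 5x) = 12.
Collecting terms: x + 6 = 12, so x = 6.
Then 2E = 12 + 5·6 = 42, so E = 21, V = 2E/3 = 14, F = 3 + 6 = 9.

21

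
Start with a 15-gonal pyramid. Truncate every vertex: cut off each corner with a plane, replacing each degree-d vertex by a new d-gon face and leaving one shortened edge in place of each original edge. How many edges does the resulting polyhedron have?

The base solid has V = 16, E = 30, F = 16.
Truncation replaces each original edge-end by a new vertex, so V′ = 2E = 60.
Each original edge survives, and each old vertex of degree d contributes d new edges; summing degrees gives Σd = 2E, so E′ = E + 2E = 3E = 90.
Each original face survives and each original vertex becomes one new face: F′ = F + V = 32.

90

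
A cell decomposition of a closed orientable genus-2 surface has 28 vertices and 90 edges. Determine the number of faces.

For a closed orientable surface of genus 2, χ = 2 − 2·2 = -2.
F = -2 − V + E = -2 − 28 + 90 = 60.

60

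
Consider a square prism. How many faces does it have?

6

A prism on an n-gon has two n-gon bases and n rectangular sides: V = 2·4 = 8, E = 3·4 = 12, F = 4 + 2 = 6.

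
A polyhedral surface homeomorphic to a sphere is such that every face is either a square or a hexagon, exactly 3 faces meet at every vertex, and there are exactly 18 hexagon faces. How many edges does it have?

Let x be the number of squares; then F = 18 + x.
Edge–face incidences: 2E = 6·18 + 4·x = 108 + 4x.
Every vertex has degree 3, so 3V = 2E.
Euler: V − E + F = 2 ⇒ (2E)/3 − E + (18 + x) = 2.
Multiply by 6: 2·(2E) − 3·(2E) + 6·(18 + x) = 12, i.e. 108 + 6x − (108 + 4x) = 12.
Collecting terms: 2x = 12, so x = 6.
Then 2E = 108 + 4·6 = 132, so E = 66, V = 2E/3 = 44, F = 18 + 6 = 24.

66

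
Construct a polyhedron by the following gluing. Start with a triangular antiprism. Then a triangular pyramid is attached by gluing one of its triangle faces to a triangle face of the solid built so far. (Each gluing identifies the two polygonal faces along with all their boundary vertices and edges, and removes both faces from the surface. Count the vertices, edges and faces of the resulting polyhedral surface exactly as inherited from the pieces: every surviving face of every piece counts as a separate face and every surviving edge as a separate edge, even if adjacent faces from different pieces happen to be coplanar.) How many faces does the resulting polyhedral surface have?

10

A triangular antiprism: V=6, E=12, F=8.
Attach a triangular pyramid (V=4, E=6, F=4) along a 3-gon: merge 3 vertices and 3 edges, delete both glued faces → V=7, E=15, F=10.
Check: V − E + F = 7 − 15 + 10 = 2.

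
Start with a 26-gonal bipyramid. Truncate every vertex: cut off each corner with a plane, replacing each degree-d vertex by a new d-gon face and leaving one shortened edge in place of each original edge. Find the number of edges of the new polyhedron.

The base solid has V = 28, E = 78, F = 52.
Truncation replaces each original edge-end by a new vertex, so V′ = 2E = 156.
Each original edge survives, and each old vertex of degree d contributes d new edges; summing degrees gives Σd = 2E, so E′ = E + 2E = 3E = 234.
Each original face survives and each original vertex becomes one new face: F′ = F + V = 80.

234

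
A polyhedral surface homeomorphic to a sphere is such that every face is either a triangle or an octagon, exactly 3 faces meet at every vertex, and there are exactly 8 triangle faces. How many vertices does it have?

Let x be the number of octagons; then F = 8 + x.
Edge–face incidences: 2E = 3·8 + 8·x = 24 + 8x.
Every vertex has degree 3, so 3V = 2E.
Euler: V − E + F = 2 ⇒ (2E)/3 − E + (8 + x) = 2.
Multiply by 6: 2·(2E) − 3·(2E) + 6·(8 + x) = 12, i.e. 48 + 6x − (24 + 8x) = 12.
Collecting terms: −2x + 24 = 12, so −2x = −12, so x = 6.
Then 2E = 24 + 8·6 = 72, so E = 36, V = 2E/3 = 24, F = 8 + 6 = 14.

24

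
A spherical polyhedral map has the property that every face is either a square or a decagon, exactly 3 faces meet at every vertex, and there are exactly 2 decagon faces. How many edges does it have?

30

Let x be the number of squares; then F = 2 + x.
Edge–face incidences: 2E = 10·2 + 4·x = 20 + 4x.
Every vertex has degree 3, so 3V = 2E.
Euler: V − E + F = 2 ⇒ (2E)/3 − E + (2 + x) = 2.
Multiply by 6: 2·(2E) − 3·(2E) + 6·(2 + x) = 12, i.e. 12 + 6x − (20 + 4x) = 12.
Collecting terms: 2x − 8 = 12, so 2x = 20, so x = 10.
Then 2E = 20 + 4·10 = 60, so E = 30, V = 2E/3 = 20, F = 2 + 10 = 12.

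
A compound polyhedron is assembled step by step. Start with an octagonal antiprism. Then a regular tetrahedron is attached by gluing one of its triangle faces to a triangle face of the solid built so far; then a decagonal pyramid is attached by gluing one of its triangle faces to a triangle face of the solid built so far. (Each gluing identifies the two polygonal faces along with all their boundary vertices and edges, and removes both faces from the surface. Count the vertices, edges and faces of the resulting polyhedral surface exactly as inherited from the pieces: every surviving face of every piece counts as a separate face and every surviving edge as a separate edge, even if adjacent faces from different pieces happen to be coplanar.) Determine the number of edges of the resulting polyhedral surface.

An octagonal antiprism: V=16, E=32, F=18.
Attach a regular tetrahedron (V=4, E=6, F=4) along a 3-gon: merge 3 vertices and 3 edges, delete both glued faces → V=17, E=35, F=20.
Attach a decagonal pyramid (V=11, E=20, F=11) along a 3-gon: merge 3 vertices and 3 edges, delete both glued faces → V=25, E=52, F=29.
Check: V − E + F = 25 − 52 + 29 = 2.

52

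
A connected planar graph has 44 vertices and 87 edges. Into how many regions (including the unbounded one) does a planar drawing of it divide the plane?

45

Euler's formula for a connected plane graph: V − E + F = 2, so F = 2 − 44 + 87 = 45.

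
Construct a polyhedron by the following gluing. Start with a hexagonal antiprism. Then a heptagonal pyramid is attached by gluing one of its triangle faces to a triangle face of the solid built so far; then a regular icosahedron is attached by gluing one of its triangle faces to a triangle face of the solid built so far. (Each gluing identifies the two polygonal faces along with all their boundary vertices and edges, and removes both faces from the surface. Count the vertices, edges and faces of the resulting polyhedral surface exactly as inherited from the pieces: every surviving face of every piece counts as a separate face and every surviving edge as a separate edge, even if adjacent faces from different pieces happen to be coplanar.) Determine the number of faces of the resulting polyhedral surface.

38

A hexagonal antiprism: V=12, E=24, F=14.
Attach a heptagonal pyramid (V=8, E=14, F=8) along a 3-gon: merge 3 vertices and 3 edges, delete both glued faces → V=17, E=35, F=20.
Attach a regular icosahedron (V=12, E=30, F=20) along a 3-gon: merge 3 vertices and 3 edges, delete both glued faces → V=26, E=62, F=38.
Check: V − E + F = 26 − 62 + 38 = 2.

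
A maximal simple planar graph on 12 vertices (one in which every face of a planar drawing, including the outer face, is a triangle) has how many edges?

30

In a plane triangulation 3F = 2E and V − E + F = 2, so E = 3V − 6 = 3·12 − 6 = 30.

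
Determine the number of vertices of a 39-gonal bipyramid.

41

A bipyramid over an n-gon has 2n triangular faces and n + 2 vertices: V = 39 + 2 = 41, E = 3·39 = 117, F = 2·39 = 78.
Check: V − E + F = 41 − 117 + 78 = 2.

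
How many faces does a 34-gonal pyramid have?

35

A pyramid on an n-gon base has one n-gon and n triangles: V = 34 + 1 = 35, E = 2·34 = 68, F = 34 + 1 = 35.
Check: V − E + F = 35 − 68 + 35 = 2.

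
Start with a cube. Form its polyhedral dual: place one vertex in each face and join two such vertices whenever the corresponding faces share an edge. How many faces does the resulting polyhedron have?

The base solid has V = 8, E = 12, F = 6.
The dual swaps V and F and preserves E: V′ = F = 6, E′ = E = 12, F′ = V = 8.

8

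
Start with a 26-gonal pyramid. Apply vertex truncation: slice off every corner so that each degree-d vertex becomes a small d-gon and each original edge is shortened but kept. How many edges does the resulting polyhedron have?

156

The base solid has V = 27, E = 52, F = 27.
Truncation replaces each original edge-end by a new vertex, so V′ = 2E = 104.
Each original edge survives, and each old vertex of degree d contributes d new edges; summing degrees gives Σd = 2E, so E′ = E + 2E = 3E = 156.
Each original face survives and each original vertex becomes one new face: F′ = F + V = 54.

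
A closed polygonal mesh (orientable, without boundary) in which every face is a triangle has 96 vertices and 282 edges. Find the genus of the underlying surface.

0

Every face is a triangle and each edge borders two faces, so 3F = 2·282, giving F = 188.
χ = V − E + F = 96 − 282 + 188 = 2.
For a closed orientable surface χ = 2 − 2g, so g = (2 − (2))/2 = 0.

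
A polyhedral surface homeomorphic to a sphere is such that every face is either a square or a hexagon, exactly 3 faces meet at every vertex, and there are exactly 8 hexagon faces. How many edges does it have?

36

Let x be the number of squares; then F = 8 + x.
Edge–face incidences: 2E = 6·8 + 4·x = 48 + 4x.
Every vertex has degree 3, so 3V = 2E.
Euler: V − E + F = 2 ⇒ (2E)/3 − E + (8 + x) = 2.
Multiply by 6: 2·(2E) − 3·(2E) + 6·(8 + x) = 12, i.e. 48 + 6x − (48 + 4x) = 12.
Collecting terms: 2x = 12, so x = 6.
Then 2E = 48 + 4·6 = 72, so E = 36, V = 2E/3 = 24, F = 8 + 6 = 14.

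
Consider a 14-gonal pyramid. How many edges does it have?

A pyramid on an n-gon base has one n-gon and n triangles: V = 14 + 1 = 15, E = 2·14 = 28, F = 14 + 1 = 15.

28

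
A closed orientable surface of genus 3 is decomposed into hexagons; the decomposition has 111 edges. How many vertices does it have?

χ = 2 − 2·3 = -4, and every face is a hexagon so 6F = 2E.
F = 2E/6 = 37. Then V = -4 + E − F = -4 + 111 − 37 = 70.

70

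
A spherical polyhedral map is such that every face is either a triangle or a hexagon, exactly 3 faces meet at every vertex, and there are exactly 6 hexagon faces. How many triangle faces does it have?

Let x be the number of triangles; then F = 6 + x.
Edge–face incidences: 2E = 6·6 + 3·x = 36 + 3x.
Every vertex has degree 3, so 3V = 2E.
Euler: V − E + F = 2 ⇒ (2E)/3 − E + (6 + x) = 2.
Multiply by 6: 2·(2E) − 3·(2E) + 6·(6 + x) = 12, i.e. 36 + 6x − (36 + 3x) = 12.
Collecting terms: 3x = 12, so x = 4.
Then 2E = 36 + 3·4 = 48, so E = 24, V = 2E/3 = 16, F = 6 + 4 = 10.

4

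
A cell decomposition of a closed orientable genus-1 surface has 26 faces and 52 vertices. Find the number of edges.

78

For a closed orientable surface of genus 1, χ = 2 − 2·1 = 0.
E = V + F − (0) = 52 + 26 − (0) = 78.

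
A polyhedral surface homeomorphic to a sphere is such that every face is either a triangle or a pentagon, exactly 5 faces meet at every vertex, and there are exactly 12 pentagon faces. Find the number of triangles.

80

Let x be the number of triangles; then F = 12 + x.
Edge–face incidences: 2E = 5·12 + 3·x = 60 + 3x.
Every vertex has degree 5, so 5V = 2E.
Euler: V − E + F = 2 ⇒ (2E)/5 − E + (12 + x) = 2.
Multiply by 10: 2·(2E) − 5·(2E) + 10·(12 + x) = 20, i.e. 120 + 10x − 3·(60 + 3x) = 20.
Collecting terms: x − 60 = 20, so x = 80.
Then 2E = 60 + 3·80 = 300, so E = 150, V = 2E/5 = 60, F = 12 + 80 = 92.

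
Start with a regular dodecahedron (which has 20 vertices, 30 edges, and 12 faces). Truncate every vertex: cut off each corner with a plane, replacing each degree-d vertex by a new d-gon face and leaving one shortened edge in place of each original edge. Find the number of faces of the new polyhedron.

32

Truncation replaces each original edge-end by a new vertex, so V′ = 2E = 60.
Each original edge survives, and each old vertex of degree d contributes d new edges; summing degrees gives Σd = 2E, so E′ = E + 2E = 3E = 90.
Each original face survives and each original vertex becomes one new face: F′ = F + V = 32.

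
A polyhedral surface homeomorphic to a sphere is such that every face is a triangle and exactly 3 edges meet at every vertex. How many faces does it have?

4

Each face has 3 edges and each edge borders two faces, so 2E = 3F.
Each vertex has degree 3, so 3V = 2E and hence V = 3F/3.
Euler: V − E + F = 2 ⇒ (3F/3) − (3F/2) + F = 2.
Multiply by 6: (6 − 9 + 6)F = 12, i.e. 3F = 12.
So F = 4, E = 3·4/2 = 6, V = 3·4/3 = 4.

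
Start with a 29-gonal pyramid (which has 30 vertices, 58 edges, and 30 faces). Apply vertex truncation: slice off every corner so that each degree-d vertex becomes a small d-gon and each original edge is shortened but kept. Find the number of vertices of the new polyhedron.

Truncation replaces each original edge-end by a new vertex, so V′ = 2E = 116.
Each original edge survives, and each old vertex of degree d contributes d new edges; summing degrees gives Σd = 2E, so E′ = E + 2E = 3E = 174.
Each original face survives and each original vertex becomes one new face: F′ = F + V = 60.

116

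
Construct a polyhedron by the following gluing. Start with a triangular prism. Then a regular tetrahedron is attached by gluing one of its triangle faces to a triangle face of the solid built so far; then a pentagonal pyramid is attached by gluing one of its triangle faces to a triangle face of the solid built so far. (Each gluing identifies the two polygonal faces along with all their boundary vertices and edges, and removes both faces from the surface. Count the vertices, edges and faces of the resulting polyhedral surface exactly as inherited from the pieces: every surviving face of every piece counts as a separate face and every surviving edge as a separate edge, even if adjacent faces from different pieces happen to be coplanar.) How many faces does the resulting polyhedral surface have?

A triangular prism: V=6, E=9, F=5.
Attach a regular tetrahedron (V=4, E=6, F=4) along a 3-gon: merge 3 vertices and 3 edges, delete both glued faces → V=7, E=12, F=7.
Attach a pentagonal pyramid (V=6, E=10, F=6) along a 3-gon: merge 3 vertices and 3 edges, delete both glued faces → V=10, E=19, F=11.
Check: V − E + F = 10 − 19 + 11 = 2.

11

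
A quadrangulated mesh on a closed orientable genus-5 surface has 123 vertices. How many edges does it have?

χ = 2 − 2·5 = -8, and every face is a square so 4F = 2E.
V − E + F = -8 with E = 4F/2 gives 123 − (4/2 − 1)·F = -8, so F = 131 and E = 262.

262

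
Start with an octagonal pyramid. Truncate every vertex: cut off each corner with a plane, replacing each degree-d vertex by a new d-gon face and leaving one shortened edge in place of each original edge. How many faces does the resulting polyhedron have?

The base solid has V = 9, E = 16, F = 9.
Truncation replaces each original edge-end by a new vertex, so V′ = 2E = 32.
Each original edge survives, and each old vertex of degree d contributes d new edges; summing degrees gives Σd = 2E, so E′ = E + 2E = 3E = 48.
Each original face survives and each original vertex becomes one new face: F′ = F + V = 18.

18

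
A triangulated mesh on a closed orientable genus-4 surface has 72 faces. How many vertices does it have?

30

χ = 2 − 2·4 = -6, and every face is a triangle so 3F = 2E.
E = 3·72/2 = 108. Then V = -6 + E − F = -6 + 108 − 72 = 30.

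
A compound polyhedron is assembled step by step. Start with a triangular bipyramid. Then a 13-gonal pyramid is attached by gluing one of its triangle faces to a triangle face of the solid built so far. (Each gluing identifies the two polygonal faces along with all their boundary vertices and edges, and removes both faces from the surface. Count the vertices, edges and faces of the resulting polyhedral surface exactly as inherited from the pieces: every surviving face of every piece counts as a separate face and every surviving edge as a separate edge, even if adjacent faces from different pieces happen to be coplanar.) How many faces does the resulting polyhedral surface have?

18

A triangular bipyramid: V=5, E=9, F=6.
Attach a 13-gonal pyramid (V=14, E=26, F=14) along a 3-gon: merge 3 vertices and 3 edges, delete both glued faces → V=16, E=32, F=18.
Check: V − E + F = 16 − 32 + 18 = 2.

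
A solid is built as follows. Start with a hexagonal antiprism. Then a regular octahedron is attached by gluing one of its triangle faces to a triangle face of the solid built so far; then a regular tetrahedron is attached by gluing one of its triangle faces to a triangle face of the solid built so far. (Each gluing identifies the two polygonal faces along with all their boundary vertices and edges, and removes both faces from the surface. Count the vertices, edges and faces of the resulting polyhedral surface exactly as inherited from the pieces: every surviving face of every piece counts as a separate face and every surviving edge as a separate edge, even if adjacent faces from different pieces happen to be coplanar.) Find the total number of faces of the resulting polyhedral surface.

A hexagonal antiprism: V=12, E=24, F=14.
Attach a regular octahedron (V=6, E=12, F=8) along a 3-gon: merge 3 vertices and 3 edges, delete both glued faces → V=15, E=33, F=20.
Attach a regular tetrahedron (V=4, E=6, F=4) along a 3-gon: merge 3 vertices and 3 edges, delete both glued faces → V=16, E=36, F=22.
Check: V − E + F = 16 − 36 + 22 = 2.

22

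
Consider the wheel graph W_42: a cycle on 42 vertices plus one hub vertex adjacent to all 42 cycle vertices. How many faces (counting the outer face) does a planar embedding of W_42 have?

W_42 has V = 42 + 1 = 43 vertices and E = 2·42 = 84 edges.
By Euler's formula F = 2 − V + E = 2 − 43 + 84 = 43.

43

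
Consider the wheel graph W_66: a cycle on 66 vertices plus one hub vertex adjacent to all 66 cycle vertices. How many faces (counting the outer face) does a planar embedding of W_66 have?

W_66 has V = 66 + 1 = 67 vertices and E = 2·66 = 132 edges.
By Euler's formula F = 2 − V + E = 2 − 67 + 132 = 67.

67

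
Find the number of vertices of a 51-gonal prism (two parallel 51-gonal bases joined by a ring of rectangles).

102

A prism on an n-gon has two n-gon bases and n rectangular sides: V = 2·51 = 102, E = 3·51 = 153, F = 51 + 2 = 53.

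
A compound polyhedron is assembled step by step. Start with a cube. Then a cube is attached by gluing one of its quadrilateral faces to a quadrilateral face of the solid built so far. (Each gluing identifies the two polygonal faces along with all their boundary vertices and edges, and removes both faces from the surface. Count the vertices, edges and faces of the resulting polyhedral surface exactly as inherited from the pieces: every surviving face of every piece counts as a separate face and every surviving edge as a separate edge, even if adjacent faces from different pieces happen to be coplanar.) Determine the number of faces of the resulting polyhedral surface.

10

A cube: V=8, E=12, F=6.
Attach a cube (V=8, E=12, F=6) along a 4-gon: merge 4 vertices and 4 edges, delete both glued faces → V=12, E=20, F=10.
Check: V − E + F = 12 − 20 + 10 = 2.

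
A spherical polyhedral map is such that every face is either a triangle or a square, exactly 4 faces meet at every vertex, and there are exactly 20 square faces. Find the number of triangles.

8

Let x be the number of triangles; then F = 20 + x.
Edge–face incidences: 2E = 4·20 + 3·x = 80 + 3x.
Every vertex has degree 4, so 4V = 2E.
Euler: V − E + F = 2 ⇒ (2E)/4 − E + (20 + x) = 2.
Multiply by 8: 2·(2E) − 4·(2E) + 8·(20 + x) = 16, i.e. 160 + 8x − 2·(80 + 3x) = 16.
Collecting terms: 2x = 16, so x = 8.
Then 2E = 80 + 3·8 = 104, so E = 52, V = 2E/4 = 26, F = 20 + 8 = 28.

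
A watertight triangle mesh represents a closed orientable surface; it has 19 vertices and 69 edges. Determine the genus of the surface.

3

Every face is a triangle and each edge borders two faces, so 3F = 2·69, giving F = 46.
χ = V − E + F = 19 − 69 + 46 = -4.
For a closed orientable surface χ = 2 − 2g, so g = (2 − (-4))/2 = 3.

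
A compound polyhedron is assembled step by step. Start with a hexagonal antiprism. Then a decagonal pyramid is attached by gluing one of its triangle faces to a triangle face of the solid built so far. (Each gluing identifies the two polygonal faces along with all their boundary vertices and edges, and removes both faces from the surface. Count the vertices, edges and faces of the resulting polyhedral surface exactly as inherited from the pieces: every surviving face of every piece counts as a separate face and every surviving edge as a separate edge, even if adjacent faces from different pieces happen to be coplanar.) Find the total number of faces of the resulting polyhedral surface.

23

A hexagonal antiprism: V=12, E=24, F=14.
Attach a decagonal pyramid (V=11, E=20, F=11) along a 3-gon: merge 3 vertices and 3 edges, delete both glued faces → V=20, E=41, F=23.
Check: V − E + F = 20 − 41 + 23 = 2.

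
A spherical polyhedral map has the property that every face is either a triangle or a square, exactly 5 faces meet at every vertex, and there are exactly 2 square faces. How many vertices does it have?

16

Let x be the number of triangles; then F = 2 + x.
Edge–face incidences: 2E = 4·2 + 3·x = 8 + 3x.
Every vertex has degree 5, so 5V = 2E.
Euler: V − E + F = 2 ⇒ (2E)/5 − E + (2 + x) = 2.
Multiply by 10: 2·(2E) − 5·(2E) + 10·(2 + x) = 20, i.e. 20 + 10x − 3·(8 + 3x) = 20.
Collecting terms: x − 4 = 20, so x = 24.
Then 2E = 8 + 3·24 = 80, so E = 40, V = 2E/5 = 16, F = 2 + 24 = 26.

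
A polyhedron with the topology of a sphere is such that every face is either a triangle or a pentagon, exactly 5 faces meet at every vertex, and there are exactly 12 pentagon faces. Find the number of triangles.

80

Let x be the number of triangles; then F = 12 + x.
Edge–face incidences: 2E = 5·12 + 3·x = 60 + 3x.
Every vertex has degree 5, so 5V = 2E.
Euler: V − E + F = 2 ⇒ (2E)/5 − E + (12 + x) = 2.
Multiply by 10: 2·(2E) − 5·(2E) + 10·(12 + x) = 20, i.e. 120 + 10x − 3·(60 + 3x) = 20.
Collecting terms: x − 60 = 20, so x = 80.
Then 2E = 60 + 3·80 = 300, so E = 150, V = 2E/5 = 60, F = 12 + 80 = 92.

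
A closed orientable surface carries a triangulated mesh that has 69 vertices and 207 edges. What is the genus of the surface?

1

Every face is a triangle and each edge borders two faces, so 3F = 2·207, giving F = 138.
χ = V − E + F = 69 − 207 + 138 = 0.
For a closed orientable surface χ = 2 − 2g, so g = (2 − (0))/2 = 1.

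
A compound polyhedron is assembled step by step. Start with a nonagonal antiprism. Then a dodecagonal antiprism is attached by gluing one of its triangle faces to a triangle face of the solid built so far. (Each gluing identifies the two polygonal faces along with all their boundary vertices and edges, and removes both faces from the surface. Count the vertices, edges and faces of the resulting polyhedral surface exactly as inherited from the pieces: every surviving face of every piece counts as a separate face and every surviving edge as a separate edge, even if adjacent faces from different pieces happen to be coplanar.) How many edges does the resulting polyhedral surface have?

81

A nonagonal antiprism: V=18, E=36, F=20.
Attach a dodecagonal antiprism (V=24, E=48, F=26) along a 3-gon: merge 3 vertices and 3 edges, delete both glued faces → V=39, E=81, F=44.
Check: V − E + F = 39 − 81 + 44 = 2.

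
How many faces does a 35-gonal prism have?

37

A prism on an n-gon has two n-gon bases and n rectangular sides: V = 2·35 = 70, E = 3·35 = 105, F = 35 + 2 = 37.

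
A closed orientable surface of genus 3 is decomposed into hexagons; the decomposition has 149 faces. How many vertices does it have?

294

χ = 2 − 2·3 = -4, and every face is a hexagon so 6F = 2E.
E = 6·149/2 = 447. Then V = -4 + E − F = -4 + 447 − 149 = 294.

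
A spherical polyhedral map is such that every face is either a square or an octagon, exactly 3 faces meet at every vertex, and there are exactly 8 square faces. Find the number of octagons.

2

Let x be the number of octagons; then F = 8 + x.
Edge–face incidences: 2E = 4·8 + 8·x = 32 + 8x.
Every vertex has degree 3, so 3V = 2E.
Euler: V − E + F = 2 ⇒ (2E)/3 − E + (8 + x) = 2.
Multiply by 6: 2·(2E) − 3·(2E) + 6·(8 + x) = 12, i.e. 48 + 6x − (32 + 8x) = 12.
Collecting terms: −2x + 16 = 12, so −2x = −4, so x = 2.
Then 2E = 32 + 8·2 = 48, so E = 24, V = 2E/3 = 16, F = 8 + 2 = 10.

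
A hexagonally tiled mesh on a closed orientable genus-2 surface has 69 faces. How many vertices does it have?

136

χ = 2 − 2·2 = -2, and every face is a hexagon so 6F = 2E.
E = 6·69/2 = 207. Then V = -2 + E − F = -2 + 207 − 69 = 136.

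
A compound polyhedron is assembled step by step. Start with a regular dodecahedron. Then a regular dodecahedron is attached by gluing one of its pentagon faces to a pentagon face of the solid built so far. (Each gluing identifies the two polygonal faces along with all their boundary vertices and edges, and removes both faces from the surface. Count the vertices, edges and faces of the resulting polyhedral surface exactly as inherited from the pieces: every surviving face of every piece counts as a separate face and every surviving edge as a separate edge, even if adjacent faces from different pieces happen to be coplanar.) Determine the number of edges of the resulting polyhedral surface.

55

A regular dodecahedron: V=20, E=30, F=12.
Attach a regular dodecahedron (V=20, E=30, F=12) along a 5-gon: merge 5 vertices and 5 edges, delete both glued faces → V=35, E=55, F=22.
Check: V − E + F = 35 − 55 + 22 = 2.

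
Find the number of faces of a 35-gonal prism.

A prism on an n-gon has two n-gon bases and n rectangular sides: V = 2·35 = 70, E = 3·35 = 105, F = 35 + 2 = 37.

37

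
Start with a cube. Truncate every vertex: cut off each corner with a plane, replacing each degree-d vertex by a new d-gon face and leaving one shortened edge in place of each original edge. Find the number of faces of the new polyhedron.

The base solid has V = 8, E = 12, F = 6.
Truncation replaces each original edge-end by a new vertex, so V′ = 2E = 24.
Each original edge survives, and each old vertex of degree d contributes d new edges; summing degrees gives Σd = 2E, so E′ = E + 2E = 3E = 36.
Each original face survives and each original vertex becomes one new face: F′ = F + V = 14.

14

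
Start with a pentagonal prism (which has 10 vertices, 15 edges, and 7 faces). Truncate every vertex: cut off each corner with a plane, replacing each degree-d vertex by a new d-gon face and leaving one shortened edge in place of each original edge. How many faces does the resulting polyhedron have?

Truncation replaces each original edge-end by a new vertex, so V′ = 2E = 30.
Each original edge survives, and each old vertex of degree d contributes d new edges; summing degrees gives Σd = 2E, so E′ = E + 2E = 3E = 45.
Each original face survives and each original vertex becomes one new face: F′ = F + V = 17.

17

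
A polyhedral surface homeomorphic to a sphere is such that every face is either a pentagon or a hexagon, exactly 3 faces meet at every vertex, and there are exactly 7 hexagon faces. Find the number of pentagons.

Let x be the number of pentagons; then F = 7 + x.
Edge–face incidences: 2E = 6·7 + 5·x = 42 + 5x.
Every vertex has degree 3, so 3V = 2E.
Euler: V − E + F = 2 ⇒ (2E)/3 − E + (7 + x) = 2.
Multiply by 6: 2·(2E) − 3·(2E) + 6·(7 + x) = 12, i.e. 42 + 6x − (42 + 5x) = 12.
Collecting terms: x = 12.
Then 2E = 42 + 5·12 = 102, so E = 51, V = 2E/3 = 34, F = 7 + 12 = 19.

12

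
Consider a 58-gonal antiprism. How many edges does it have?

232

An antiprism on an n-gon has two n-gon caps and 2n triangles: V = 2·58 = 116, E = 4·58 = 232, F = 2·58 + 2 = 118.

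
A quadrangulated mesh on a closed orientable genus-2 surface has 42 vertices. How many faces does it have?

44

χ = 2 − 2·2 = -2, and every face is a square so 4F = 2E.
V − E + F = -2 with E = 4F/2 gives 42 − (4/2 − 1)·F = -2, so F = 44 and E = 88.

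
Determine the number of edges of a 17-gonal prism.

51

A prism on an n-gon has two n-gon bases and n rectangular sides: V = 2·17 = 34, E = 3·17 = 51, F = 17 + 2 = 19.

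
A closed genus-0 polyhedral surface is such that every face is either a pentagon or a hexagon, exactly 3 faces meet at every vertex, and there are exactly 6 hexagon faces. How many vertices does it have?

32

Let x be the number of pentagons; then F = 6 + x.
Edge–face incidences: 2E = 6·6 + 5·x = 36 + 5x.
Every vertex has degree 3, so 3V = 2E.
Euler: V − E + F = 2 ⇒ (2E)/3 − E + (6 + x) = 2.
Multiply by 6: 2·(2E) − 3·(2E) + 6·(6 + x) = 12, i.e. 36 + 6x − (36 + 5x) = 12.
Collecting terms: x = 12.
Then 2E = 36 + 5·12 = 96, so E = 48, V = 2E/3 = 32, F = 6 + 12 = 18.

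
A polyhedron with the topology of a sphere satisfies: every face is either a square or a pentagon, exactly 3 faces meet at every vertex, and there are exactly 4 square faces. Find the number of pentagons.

Let x be the number of pentagons; then F = 4 + x.
Edge–face incidences: 2E = 4·4 + 5·x = 16 + 5x.
Every vertex has degree 3, so 3V = 2E.
Euler: V − E + F = 2 ⇒ (2E)/3 − E + (4 + x) = 2.
Multiply by 6: 2·(2E) − 3·(2E) + 6·(4 + x) = 12, i.e. 24 + 6x − (16 + 5x) = 12.
Collecting terms: x + 8 = 12, so x = 4.
Then 2E = 16 + 5·4 = 36, so E = 18, V = 2E/3 = 12, F = 4 + 4 = 8.

4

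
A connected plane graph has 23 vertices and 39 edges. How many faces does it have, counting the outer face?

Euler's formula for a connected plane graph: V − E + F = 2, so F = 2 − 23 + 39 = 18.

18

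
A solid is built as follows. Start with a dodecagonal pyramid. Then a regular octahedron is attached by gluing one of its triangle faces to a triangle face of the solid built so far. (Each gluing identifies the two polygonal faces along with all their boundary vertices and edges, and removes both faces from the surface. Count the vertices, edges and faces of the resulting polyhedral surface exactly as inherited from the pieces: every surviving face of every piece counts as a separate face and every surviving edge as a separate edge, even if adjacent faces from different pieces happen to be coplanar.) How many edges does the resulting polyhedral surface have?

A dodecagonal pyramid: V=13, E=24, F=13.
Attach a regular octahedron (V=6, E=12, F=8) along a 3-gon: merge 3 vertices and 3 edges, delete both glued faces → V=16, E=33, F=19.
Check: V − E + F = 16 − 33 + 19 = 2.

33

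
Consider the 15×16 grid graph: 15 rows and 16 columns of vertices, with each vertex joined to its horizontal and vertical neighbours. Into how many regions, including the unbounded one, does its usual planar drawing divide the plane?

The grid has V = 15·16 = 240 vertices and E = 15·15 + 16·14 = 449 edges.
F = 2 − V + E = 2 − 240 + 449 = 211.

211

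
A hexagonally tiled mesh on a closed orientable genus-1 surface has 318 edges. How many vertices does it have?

χ = 2 − 2·1 = 0, and every face is a hexagon so 6F = 2E.
F = 2E/6 = 106. Then V = 0 + E − F = 0 + 318 − 106 = 212.

212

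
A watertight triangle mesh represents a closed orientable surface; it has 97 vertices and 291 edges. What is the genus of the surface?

1

Every face is a triangle and each edge borders two faces, so 3F = 2·291, giving F = 194.
χ = V − E + F = 97 − 291 + 194 = 0.
For a closed orientable surface χ = 2 − 2g, so g = (2 − (0))/2 = 1.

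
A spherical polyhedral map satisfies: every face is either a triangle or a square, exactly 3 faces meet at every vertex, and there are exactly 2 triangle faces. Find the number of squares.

3

Let x be the number of squares; then F = 2 + x.
Edge–face incidences: 2E = 3·2 + 4·x = 6 + 4x.
Every vertex has degree 3, so 3V = 2E.
Euler: V − E + F = 2 ⇒ (2E)/3 − E + (2 + x) = 2.
Multiply by 6: 2·(2E) − 3·(2E) + 6·(2 + x) = 12, i.e. 12 + 6x − (6 + 4x) = 12.
Collecting terms: 2x + 6 = 12, so 2x = 6, so x = 3.
Then 2E = 6 + 4·3 = 18, so E = 9, V = 2E/3 = 6, F = 2 + 3 = 5.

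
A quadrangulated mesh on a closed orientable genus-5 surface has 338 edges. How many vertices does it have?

161

χ = 2 − 2·5 = -8, and every face is a square so 4F = 2E.
F = 2E/4 = 169. Then V = -8 + E − F = -8 + 338 − 169 = 161.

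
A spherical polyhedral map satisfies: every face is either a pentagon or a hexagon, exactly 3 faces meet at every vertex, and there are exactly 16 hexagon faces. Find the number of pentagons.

Let x be the number of pentagons; then F = 16 + x.
Edge–face incidences: 2E = 6·16 + 5·x = 96 + 5x.
Every vertex has degree 3, so 3V = 2E.
Euler: V − E + F = 2 ⇒ (2E)/3 − E + (16 + x) = 2.
Multiply by 6: 2·(2E) − 3·(2E) + 6·(16 + x) = 12, i.e. 96 + 6x − (96 + 5x) = 12.
Collecting terms: x = 12.
Then 2E = 96 + 5·12 = 156, so E = 78, V = 2E/3 = 52, F = 16 + 12 = 28.

12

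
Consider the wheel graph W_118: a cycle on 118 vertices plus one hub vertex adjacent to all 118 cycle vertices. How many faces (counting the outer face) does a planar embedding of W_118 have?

W_118 has V = 118 + 1 = 119 vertices and E = 2·118 = 236 edges.
By Euler's formula F = 2 − V + E = 2 − 119 + 236 = 119.

119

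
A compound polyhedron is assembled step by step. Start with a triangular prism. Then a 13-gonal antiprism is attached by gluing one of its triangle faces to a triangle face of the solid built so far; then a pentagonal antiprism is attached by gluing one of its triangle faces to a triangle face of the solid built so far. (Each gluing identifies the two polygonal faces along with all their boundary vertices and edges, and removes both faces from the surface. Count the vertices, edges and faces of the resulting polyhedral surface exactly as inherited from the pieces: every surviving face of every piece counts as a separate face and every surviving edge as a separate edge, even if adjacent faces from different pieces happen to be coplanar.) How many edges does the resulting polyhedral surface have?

A triangular prism: V=6, E=9, F=5.
Attach a 13-gonal antiprism (V=26, E=52, F=28) along a 3-gon: merge 3 vertices and 3 edges, delete both glued faces → V=29, E=58, F=31.
Attach a pentagonal antiprism (V=10, E=20, F=12) along a 3-gon: merge 3 vertices and 3 edges, delete both glued faces → V=36, E=75, F=41.
Check: V − E + F = 36 − 75 + 41 = 2.

75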